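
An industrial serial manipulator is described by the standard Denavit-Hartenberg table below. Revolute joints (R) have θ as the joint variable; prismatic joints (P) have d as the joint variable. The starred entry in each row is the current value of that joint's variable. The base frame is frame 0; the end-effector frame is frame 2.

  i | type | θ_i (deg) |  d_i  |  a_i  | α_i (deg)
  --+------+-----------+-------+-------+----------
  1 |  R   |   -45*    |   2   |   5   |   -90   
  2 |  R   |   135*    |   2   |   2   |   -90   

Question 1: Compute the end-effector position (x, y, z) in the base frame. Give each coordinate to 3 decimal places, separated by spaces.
3.950 -1.121 0.586

after link 1: o_1 = (3.5355, -3.5355, 2.0000)
after link 2: o_2 = (3.9497, -1.1213, 0.5858)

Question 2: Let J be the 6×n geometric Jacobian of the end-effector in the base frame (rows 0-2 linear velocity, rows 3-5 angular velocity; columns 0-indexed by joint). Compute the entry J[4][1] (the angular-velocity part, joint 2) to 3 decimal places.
0.707

axis z_1 = (0.7071,0.7071,0.0000); lever o_n−o_1 = (0.4142,2.4142,-1.4142)
cross product → J_v[:, 1] = (-1.0000,1.0000,1.4142)
J_ω[:, 1] = z_1
entry J[4][1] = 0.7071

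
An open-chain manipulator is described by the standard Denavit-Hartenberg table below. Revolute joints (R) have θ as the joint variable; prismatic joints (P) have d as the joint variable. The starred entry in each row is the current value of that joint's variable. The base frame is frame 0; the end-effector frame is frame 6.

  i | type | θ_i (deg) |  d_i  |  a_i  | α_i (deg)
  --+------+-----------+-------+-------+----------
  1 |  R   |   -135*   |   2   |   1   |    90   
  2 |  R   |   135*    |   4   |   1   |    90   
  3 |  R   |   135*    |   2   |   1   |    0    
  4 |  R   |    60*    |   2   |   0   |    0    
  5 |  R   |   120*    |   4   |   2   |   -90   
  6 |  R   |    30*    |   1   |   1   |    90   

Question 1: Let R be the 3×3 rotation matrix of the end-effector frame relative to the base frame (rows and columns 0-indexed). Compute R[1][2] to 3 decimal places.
End-effector z-axis (col 2 of R) = (-0.0062,-0.5062,0.8624)
R[1][2] = -0.5062

-0.506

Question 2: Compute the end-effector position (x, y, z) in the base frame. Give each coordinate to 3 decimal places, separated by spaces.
after link 1: o_1 = (-0.7071, -0.7071, 2.0000)
after link 2: o_2 = (-3.0355, 2.6213, 2.7071)
after link 3: o_3 = (-4.8891, 1.7678, 3.6213)
after link 4: o_4 = (-5.8891, 0.7678, 5.0355)
after link 5: o_5 = (-6.1820, -1.5251, 8.8640)
after link 6: o_6 = (-5.3392, -0.5484, 9.4434)

-5.339 -0.548 9.443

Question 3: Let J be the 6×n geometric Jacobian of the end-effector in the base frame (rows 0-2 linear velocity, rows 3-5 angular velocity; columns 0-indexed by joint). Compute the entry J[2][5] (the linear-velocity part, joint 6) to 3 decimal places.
axis z_5 = (-0.1464,0.8536,0.5000); lever o_n−o_5 = (0.8428,0.9767,0.5795)
cross product → J_v[:, 5] = (0.0062,0.5062,-0.8624)
J_ω[:, 5] = z_5
entry J[2][5] = -0.8624

-0.862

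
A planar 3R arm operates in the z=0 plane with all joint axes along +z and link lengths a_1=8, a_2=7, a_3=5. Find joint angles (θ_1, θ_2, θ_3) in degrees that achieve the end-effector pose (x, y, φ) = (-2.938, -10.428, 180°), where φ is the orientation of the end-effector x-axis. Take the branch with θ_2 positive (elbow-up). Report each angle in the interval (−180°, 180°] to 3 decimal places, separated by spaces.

-120.002 90.003 -150.001

wrist centre = target − a_3·(cos φ, sin φ) = (2.0620, -10.4280)
cos θ_2 = (112.9950−8²−7²)/(2·8·7) = -0.0000; θ_2 = 90.0025° (elbow-up)
β = atan2(-10.4280,2.0620) = -78.8148°; ψ = atan2(7.0000,7.9997) = 41.1870°
θ_1 = β − ψ = -120.0018°
θ_3 = φ − θ_1 − θ_2 = -150.0007° (wrapped to (-180°,180°])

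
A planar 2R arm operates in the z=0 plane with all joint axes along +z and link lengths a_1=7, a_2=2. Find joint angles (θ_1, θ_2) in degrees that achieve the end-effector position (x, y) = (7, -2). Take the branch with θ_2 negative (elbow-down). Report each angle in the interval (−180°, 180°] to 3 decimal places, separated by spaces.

0.000 -90.000

cos θ_2 = (53.0000−7²−2²)/(2·7·2) = 0.0000; θ_2 = -90.0000° (elbow-down)
β = atan2(-2.0000,7.0000) = -15.9454°; ψ = atan2(-2.0000,7.0000) = -15.9454°
θ_1 = β − ψ = 0.0000°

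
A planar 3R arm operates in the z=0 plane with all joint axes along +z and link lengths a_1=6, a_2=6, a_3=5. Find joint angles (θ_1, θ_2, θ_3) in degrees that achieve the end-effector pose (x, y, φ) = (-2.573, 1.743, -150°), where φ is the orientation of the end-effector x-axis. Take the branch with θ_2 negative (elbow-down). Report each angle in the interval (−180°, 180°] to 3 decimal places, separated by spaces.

wrist centre = target − a_3·(cos φ, sin φ) = (1.7571, 4.2430)
cos θ_2 = (21.0905−6²−6²)/(2·6·6) = -0.7071; θ_2 = -134.9975° (elbow-down)
β = atan2(4.2430,1.7571) = 67.5044°; ψ = atan2(-4.2428,1.7575) = -67.4987°
θ_1 = β − ψ = 135.0031°
θ_3 = φ − θ_1 − θ_2 = -150.0056° (wrapped to (-180°,180°])

135.003 -134.997 -150.006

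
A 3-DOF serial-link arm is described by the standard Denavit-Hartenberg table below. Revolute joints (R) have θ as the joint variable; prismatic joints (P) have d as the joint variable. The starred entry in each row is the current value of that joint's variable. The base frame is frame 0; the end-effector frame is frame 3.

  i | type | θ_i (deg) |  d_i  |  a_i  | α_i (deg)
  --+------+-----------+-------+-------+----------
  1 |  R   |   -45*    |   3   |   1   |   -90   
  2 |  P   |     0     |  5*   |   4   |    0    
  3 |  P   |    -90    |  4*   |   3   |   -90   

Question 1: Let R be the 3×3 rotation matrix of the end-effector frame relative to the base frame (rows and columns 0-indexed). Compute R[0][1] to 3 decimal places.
-0.707

End-effector y-axis (col 1 of R) = (-0.7071,-0.7071,-0.0000)
R[0][1] = -0.7071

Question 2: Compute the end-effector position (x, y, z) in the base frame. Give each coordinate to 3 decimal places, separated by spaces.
9.899 2.828 6.000

after link 1: o_1 = (0.7071, -0.7071, 3.0000)
after link 2: o_2 = (7.0711, 0.0000, 3.0000)
after link 3: o_3 = (9.8995, 2.8284, 6.0000)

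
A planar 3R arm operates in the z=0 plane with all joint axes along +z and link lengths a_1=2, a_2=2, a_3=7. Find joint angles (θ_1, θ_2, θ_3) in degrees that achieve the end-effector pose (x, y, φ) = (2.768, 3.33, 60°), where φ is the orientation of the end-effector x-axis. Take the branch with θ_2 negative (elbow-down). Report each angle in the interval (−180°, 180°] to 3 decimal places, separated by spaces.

wrist centre = target − a_3·(cos φ, sin φ) = (-0.7320, -2.7322)
cos θ_2 = (8.0006−2²−2²)/(2·2·2) = 0.0001; θ_2 = -89.9956° (elbow-down)
β = atan2(-2.7322,-0.7320) = -104.9983°; ψ = atan2(-2.0000,2.0002) = -44.9978°
θ_1 = β − ψ = -60.0006°
θ_3 = φ − θ_1 − θ_2 = -150.0039° (wrapped to (-180°,180°])

-60.001 -89.996 -150.004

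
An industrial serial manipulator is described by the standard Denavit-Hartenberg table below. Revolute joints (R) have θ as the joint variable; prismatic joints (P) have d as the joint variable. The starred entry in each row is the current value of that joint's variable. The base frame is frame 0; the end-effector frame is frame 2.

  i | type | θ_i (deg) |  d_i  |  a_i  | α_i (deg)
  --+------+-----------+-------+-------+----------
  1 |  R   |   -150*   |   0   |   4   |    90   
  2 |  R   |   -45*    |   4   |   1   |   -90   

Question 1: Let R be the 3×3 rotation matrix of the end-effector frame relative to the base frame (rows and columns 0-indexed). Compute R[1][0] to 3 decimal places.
-0.354

End-effector x-axis (col 0 of R) = (-0.6124,-0.3536,-0.7071)
R[1][0] = -0.3536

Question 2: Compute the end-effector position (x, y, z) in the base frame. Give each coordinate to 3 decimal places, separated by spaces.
-6.076 1.111 -0.707

after link 1: o_1 = (-3.4641, -2.0000, 0.0000)
after link 2: o_2 = (-6.0765, 1.1105, -0.7071)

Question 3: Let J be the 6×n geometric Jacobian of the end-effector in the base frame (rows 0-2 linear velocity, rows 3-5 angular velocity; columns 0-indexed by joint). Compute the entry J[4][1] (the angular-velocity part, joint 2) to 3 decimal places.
axis z_1 = (-0.5000,0.8660,0.0000); lever o_n−o_1 = (-2.6124,3.1105,-0.7071)
cross product → J_v[:, 1] = (-0.6124,-0.3536,0.7071)
J_ω[:, 1] = z_1
entry J[4][1] = 0.8660

0.866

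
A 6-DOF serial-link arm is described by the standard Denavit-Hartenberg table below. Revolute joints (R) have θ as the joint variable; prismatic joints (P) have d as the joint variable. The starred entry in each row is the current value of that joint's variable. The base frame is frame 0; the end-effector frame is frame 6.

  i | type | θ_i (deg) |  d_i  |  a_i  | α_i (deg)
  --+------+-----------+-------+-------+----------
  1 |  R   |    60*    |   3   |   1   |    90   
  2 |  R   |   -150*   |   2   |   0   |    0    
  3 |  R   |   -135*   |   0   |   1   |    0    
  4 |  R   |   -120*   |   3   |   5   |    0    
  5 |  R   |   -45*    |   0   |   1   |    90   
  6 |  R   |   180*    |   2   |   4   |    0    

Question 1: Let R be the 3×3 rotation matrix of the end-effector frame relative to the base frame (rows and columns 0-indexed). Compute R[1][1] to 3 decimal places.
0.500

End-effector y-axis (col 1 of R) = (-0.8660,0.5000,0.0000)
R[1][1] = 0.5000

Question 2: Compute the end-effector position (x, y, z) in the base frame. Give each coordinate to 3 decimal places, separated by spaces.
after link 1: o_1 = (0.5000, 0.8660, 3.0000)
after link 2: o_2 = (2.2321, -0.1340, 3.0000)
after link 3: o_3 = (2.3615, 0.0902, 3.9659)
after link 4: o_4 = (6.7273, 1.6520, 0.4304)
after link 5: o_5 = (6.7273, 1.6520, -0.5696)
after link 6: o_6 = (5.7273, -0.0800, 3.4304)

5.727 -0.080 3.430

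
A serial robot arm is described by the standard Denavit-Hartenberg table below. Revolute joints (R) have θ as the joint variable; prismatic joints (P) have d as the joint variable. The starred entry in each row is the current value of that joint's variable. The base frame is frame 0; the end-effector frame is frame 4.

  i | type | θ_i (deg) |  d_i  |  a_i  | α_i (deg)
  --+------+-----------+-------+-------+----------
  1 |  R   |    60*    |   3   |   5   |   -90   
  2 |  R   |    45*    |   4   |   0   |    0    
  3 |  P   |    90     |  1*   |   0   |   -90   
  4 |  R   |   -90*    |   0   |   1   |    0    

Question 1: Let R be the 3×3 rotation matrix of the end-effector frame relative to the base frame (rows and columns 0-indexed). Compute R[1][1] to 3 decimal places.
-0.612

End-effector y-axis (col 1 of R) = (-0.3536,-0.6124,-0.7071)
R[1][1] = -0.6124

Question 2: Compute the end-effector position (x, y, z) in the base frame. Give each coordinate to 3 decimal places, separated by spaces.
-2.696 7.330 3.000

after link 1: o_1 = (2.5000, 4.3301, 3.0000)
after link 2: o_2 = (-0.9641, 6.3301, 3.0000)
after link 3: o_3 = (-1.8301, 6.8301, 3.0000)
after link 4: o_4 = (-2.6962, 7.3301, 3.0000)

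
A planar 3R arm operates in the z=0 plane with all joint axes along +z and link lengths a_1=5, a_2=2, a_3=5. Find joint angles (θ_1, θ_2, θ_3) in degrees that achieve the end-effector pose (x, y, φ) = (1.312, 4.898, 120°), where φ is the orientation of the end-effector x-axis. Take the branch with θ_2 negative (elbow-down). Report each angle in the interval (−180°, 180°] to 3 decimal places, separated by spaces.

wrist centre = target − a_3·(cos φ, sin φ) = (3.8120, 0.5679)
cos θ_2 = (14.8538−5²−2²)/(2·5·2) = -0.7073; θ_2 = -135.0164° (elbow-down)
β = atan2(0.5679,3.8120) = 8.4730°; ψ = atan2(-1.4138,3.5854) = -21.5206°
θ_1 = β − ψ = 29.9936°
θ_3 = φ − θ_1 − θ_2 = -134.9773° (wrapped to (-180°,180°])

29.994 -135.016 -134.977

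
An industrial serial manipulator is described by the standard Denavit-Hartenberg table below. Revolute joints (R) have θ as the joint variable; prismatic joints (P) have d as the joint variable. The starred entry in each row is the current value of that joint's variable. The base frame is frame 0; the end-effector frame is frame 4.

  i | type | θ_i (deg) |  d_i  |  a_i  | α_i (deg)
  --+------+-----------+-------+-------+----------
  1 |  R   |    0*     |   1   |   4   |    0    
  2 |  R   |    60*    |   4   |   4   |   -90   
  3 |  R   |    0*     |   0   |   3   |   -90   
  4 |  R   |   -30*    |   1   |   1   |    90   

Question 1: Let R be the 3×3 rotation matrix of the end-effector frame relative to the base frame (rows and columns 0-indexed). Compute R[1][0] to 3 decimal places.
1.000

End-effector x-axis (col 0 of R) = (0.0000,1.0000,0.0000)
R[1][0] = 1.0000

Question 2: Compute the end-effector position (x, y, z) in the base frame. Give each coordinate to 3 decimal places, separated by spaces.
after link 1: o_1 = (4.0000, 0.0000, 1.0000)
after link 2: o_2 = (6.0000, 3.4641, 5.0000)
after link 3: o_3 = (7.5000, 6.0622, 5.0000)
after link 4: o_4 = (7.5000, 7.0622, 4.0000)

7.500 7.062 4.000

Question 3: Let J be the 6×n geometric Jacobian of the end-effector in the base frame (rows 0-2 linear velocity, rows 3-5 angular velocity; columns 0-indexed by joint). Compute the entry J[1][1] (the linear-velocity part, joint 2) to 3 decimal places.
axis z_1 = (0.0000,0.0000,1.0000); lever o_n−o_1 = (3.5000,7.0622,3.0000)
cross product → J_v[:, 1] = (-7.0622,3.5000,0.0000)
J_ω[:, 1] = z_1
entry J[1][1] = 3.5000

3.500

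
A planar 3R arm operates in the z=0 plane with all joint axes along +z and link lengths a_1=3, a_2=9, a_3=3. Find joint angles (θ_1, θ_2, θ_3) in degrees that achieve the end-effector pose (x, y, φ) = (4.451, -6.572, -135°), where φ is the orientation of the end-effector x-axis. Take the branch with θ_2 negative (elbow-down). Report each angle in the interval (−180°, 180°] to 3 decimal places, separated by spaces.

wrist centre = target − a_3·(cos φ, sin φ) = (6.5723, -4.4507)
cos θ_2 = (63.0039−3²−9²)/(2·3·9) = -0.4999; θ_2 = -119.9952° (elbow-down)
β = atan2(-4.4507,6.5723) = -34.1053°; ψ = atan2(-7.7946,-1.4993) = -100.8882°
θ_1 = β − ψ = 66.7829°
θ_3 = φ − θ_1 − θ_2 = -81.7878° (wrapped to (-180°,180°])

66.783 -119.995 -81.788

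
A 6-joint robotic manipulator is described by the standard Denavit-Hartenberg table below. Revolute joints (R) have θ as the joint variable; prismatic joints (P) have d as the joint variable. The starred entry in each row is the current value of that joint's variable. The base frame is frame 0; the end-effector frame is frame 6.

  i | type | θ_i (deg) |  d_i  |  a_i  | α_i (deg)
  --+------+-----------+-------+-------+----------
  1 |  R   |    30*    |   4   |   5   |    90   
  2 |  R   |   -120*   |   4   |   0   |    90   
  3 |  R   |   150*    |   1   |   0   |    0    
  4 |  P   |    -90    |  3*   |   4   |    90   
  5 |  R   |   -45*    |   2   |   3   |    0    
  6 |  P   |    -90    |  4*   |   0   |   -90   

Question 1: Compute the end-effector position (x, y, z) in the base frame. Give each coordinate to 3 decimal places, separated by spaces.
2.496 -5.835 -2.211

after link 1: o_1 = (4.3301, 2.5000, 4.0000)
after link 2: o_2 = (6.3301, -0.9641, 4.0000)
after link 3: o_3 = (5.5801, -1.3971, 4.5000)
after link 4: o_4 = (4.1962, -6.1962, 4.2679)
after link 5: o_5 = (4.9964, -6.7007, 0.7887)
after link 6: o_6 = (2.4964, -5.8347, -2.2113)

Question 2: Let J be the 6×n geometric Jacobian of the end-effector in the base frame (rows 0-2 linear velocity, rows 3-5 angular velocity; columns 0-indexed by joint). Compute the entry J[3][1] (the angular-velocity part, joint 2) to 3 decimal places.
axis z_1 = (0.5000,-0.8660,0.0000); lever o_n−o_1 = (-1.8337,-8.3347,-6.2113)
cross product → J_v[:, 1] = (5.3791,3.1056,-5.7554)
J_ω[:, 1] = z_1
entry J[3][1] = 0.5000

0.500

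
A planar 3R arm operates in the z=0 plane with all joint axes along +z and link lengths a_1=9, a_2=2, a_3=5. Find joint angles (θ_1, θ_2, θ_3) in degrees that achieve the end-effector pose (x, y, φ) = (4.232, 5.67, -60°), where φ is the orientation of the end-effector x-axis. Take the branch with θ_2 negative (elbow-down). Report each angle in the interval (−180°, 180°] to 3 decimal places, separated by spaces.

90.000 -59.996 -90.004

wrist centre = target − a_3·(cos φ, sin φ) = (1.7320, 10.0001)
cos θ_2 = (103.0024−9²−2²)/(2·9·2) = 0.5001; θ_2 = -59.9957° (elbow-down)
β = atan2(10.0001,1.7320) = 80.1740°; ψ = atan2(-1.7320,10.0001) = -9.8259°
θ_1 = β − ψ = 89.9999°
θ_3 = φ − θ_1 − θ_2 = -90.0042° (wrapped to (-180°,180°])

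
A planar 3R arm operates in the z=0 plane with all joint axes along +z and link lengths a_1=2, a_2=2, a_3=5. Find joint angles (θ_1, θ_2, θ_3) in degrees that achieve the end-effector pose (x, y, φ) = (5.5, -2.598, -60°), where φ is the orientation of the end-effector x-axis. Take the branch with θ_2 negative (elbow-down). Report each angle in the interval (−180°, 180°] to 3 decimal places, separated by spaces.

wrist centre = target − a_3·(cos φ, sin φ) = (3.0000, 1.7321)
cos θ_2 = (12.0003−2²−2²)/(2·2·2) = 0.5000; θ_2 = -59.9978° (elbow-down)
β = atan2(1.7321,3.0000) = 30.0011°; ψ = atan2(-1.7320,3.0001) = -29.9989°
θ_1 = β − ψ = 60.0000°
θ_3 = φ − θ_1 − θ_2 = -60.0022° (wrapped to (-180°,180°])

60.000 -59.998 -60.002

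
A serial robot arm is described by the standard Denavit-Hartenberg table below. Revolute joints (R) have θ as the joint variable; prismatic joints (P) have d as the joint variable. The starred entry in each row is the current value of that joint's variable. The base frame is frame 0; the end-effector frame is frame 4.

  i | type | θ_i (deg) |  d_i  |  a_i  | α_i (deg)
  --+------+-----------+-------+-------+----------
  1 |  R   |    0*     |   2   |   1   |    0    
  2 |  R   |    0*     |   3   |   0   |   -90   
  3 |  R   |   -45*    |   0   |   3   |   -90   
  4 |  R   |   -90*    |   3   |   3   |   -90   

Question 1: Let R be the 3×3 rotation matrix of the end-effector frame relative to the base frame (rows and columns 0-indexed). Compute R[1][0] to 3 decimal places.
1.000

End-effector x-axis (col 0 of R) = (0.0000,1.0000,0.0000)
R[1][0] = 1.0000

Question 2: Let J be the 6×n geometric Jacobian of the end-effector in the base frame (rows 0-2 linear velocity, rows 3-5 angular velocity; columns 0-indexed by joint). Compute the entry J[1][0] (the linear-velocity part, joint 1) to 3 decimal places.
axis z_0 = ẑ; lever o_n−o_0 = (5.2426,3.0000,5.0000)
cross product → J_v[:, 0] = (-3.0000,5.2426,0.0000)
J_ω[:, 0] = z_0
entry J[1][0] = 5.2426

5.243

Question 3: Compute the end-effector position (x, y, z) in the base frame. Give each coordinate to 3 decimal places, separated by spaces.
after link 1: o_1 = (1.0000, 0.0000, 2.0000)
after link 2: o_2 = (1.0000, 0.0000, 5.0000)
after link 3: o_3 = (3.1213, -0.0000, 7.1213)
after link 4: o_4 = (5.2426, 3.0000, 5.0000)

5.243 3.000 5.000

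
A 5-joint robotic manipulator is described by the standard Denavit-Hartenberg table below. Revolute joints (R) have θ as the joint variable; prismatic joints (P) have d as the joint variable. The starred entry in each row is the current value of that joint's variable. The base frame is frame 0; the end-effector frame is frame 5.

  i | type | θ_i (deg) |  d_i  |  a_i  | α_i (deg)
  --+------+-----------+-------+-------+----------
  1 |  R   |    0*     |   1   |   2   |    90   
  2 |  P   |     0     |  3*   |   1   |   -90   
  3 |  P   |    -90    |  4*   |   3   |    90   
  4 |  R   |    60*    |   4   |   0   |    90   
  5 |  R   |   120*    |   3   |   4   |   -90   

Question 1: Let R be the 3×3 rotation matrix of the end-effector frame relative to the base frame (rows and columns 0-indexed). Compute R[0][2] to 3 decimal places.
0.500

End-effector z-axis (col 2 of R) = (0.5000,0.4330,-0.7500)
R[0][2] = 0.5000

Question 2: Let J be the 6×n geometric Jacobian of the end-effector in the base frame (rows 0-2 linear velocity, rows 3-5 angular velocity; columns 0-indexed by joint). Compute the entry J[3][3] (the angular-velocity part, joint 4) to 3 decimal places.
-1.000

axis z_3 = (-1.0000,-0.0000,0.0000); lever o_n−o_3 = (-7.4641,-1.5981,-3.2321)
cross product → J_v[:, 3] = (0.0000,-3.2321,1.5981)
J_ω[:, 3] = z_3
entry J[3][3] = -1.0000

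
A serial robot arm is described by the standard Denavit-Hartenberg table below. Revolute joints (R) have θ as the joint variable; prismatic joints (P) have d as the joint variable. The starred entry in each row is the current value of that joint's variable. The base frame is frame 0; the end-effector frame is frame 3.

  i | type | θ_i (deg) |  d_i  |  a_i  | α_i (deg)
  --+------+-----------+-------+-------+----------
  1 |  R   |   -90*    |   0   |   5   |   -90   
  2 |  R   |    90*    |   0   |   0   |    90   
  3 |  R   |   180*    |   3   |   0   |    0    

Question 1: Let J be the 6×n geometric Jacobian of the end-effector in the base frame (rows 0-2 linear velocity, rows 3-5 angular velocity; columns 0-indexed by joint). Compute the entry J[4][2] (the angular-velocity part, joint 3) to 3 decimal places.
axis z_2 = (0.0000,-1.0000,0.0000); lever o_n−o_2 = (0.0000,-3.0000,0.0000)
cross product → J_v[:, 2] = (0.0000,0.0000,0.0000)
J_ω[:, 2] = z_2
entry J[4][2] = -1.0000

-1.000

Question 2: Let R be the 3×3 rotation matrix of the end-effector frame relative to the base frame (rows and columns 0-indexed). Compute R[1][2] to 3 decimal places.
End-effector z-axis (col 2 of R) = (0.0000,-1.0000,0.0000)
R[1][2] = -1.0000

-1.000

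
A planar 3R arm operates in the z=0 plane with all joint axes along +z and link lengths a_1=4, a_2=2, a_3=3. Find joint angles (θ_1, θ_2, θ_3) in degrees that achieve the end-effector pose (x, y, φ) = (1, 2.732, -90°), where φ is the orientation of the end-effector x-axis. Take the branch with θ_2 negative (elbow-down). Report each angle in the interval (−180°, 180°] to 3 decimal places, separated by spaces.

90.001 -30.004 -149.997

wrist centre = target − a_3·(cos φ, sin φ) = (1.0000, 5.7320)
cos θ_2 = (33.8558−4²−2²)/(2·4·2) = 0.8660; θ_2 = -30.0042° (elbow-down)
β = atan2(5.7320,1.0000) = 80.1038°; ψ = atan2(-1.0001,5.7320) = -9.8974°
θ_1 = β − ψ = 90.0013°
θ_3 = φ − θ_1 − θ_2 = -149.9971° (wrapped to (-180°,180°])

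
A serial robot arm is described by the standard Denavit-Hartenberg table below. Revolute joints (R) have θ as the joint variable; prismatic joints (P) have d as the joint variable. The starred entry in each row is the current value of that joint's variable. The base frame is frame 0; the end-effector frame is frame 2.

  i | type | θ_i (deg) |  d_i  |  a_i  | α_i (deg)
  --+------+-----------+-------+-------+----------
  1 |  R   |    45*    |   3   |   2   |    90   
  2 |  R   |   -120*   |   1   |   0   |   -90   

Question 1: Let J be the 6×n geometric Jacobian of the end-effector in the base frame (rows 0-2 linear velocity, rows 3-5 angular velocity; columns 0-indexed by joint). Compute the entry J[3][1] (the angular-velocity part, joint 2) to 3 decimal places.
axis z_1 = (0.7071,-0.7071,0.0000); lever o_n−o_1 = (0.7071,-0.7071,0.0000)
cross product → J_v[:, 1] = (0.0000,0.0000,0.0000)
J_ω[:, 1] = z_1
entry J[3][1] = 0.7071

0.707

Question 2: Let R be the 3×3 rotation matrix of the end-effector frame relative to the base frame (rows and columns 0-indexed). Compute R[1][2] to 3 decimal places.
0.612

End-effector z-axis (col 2 of R) = (0.6124,0.6124,-0.5000)
R[1][2] = 0.6124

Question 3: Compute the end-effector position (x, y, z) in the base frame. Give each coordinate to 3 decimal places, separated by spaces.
after link 1: o_1 = (1.4142, 1.4142, 3.0000)
after link 2: o_2 = (2.1213, 0.7071, 3.0000)

2.121 0.707 3.000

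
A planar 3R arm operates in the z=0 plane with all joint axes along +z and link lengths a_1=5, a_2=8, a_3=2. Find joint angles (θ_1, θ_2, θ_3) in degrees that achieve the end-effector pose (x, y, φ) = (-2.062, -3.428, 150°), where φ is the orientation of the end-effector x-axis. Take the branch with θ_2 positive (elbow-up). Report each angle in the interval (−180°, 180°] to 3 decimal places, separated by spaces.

wrist centre = target − a_3·(cos φ, sin φ) = (-0.3299, -4.4280)
cos θ_2 = (19.7161−5²−8²)/(2·5·8) = -0.8660; θ_2 = 150.0027° (elbow-up)
β = atan2(-4.4280,-0.3299) = -94.2615°; ψ = atan2(3.9997,-1.9284) = 115.7405°
θ_1 = β − ψ = -210.0020°
θ_3 = φ − θ_1 − θ_2 = -150.0008° (wrapped to (-180°,180°])

149.998 150.003 -150.001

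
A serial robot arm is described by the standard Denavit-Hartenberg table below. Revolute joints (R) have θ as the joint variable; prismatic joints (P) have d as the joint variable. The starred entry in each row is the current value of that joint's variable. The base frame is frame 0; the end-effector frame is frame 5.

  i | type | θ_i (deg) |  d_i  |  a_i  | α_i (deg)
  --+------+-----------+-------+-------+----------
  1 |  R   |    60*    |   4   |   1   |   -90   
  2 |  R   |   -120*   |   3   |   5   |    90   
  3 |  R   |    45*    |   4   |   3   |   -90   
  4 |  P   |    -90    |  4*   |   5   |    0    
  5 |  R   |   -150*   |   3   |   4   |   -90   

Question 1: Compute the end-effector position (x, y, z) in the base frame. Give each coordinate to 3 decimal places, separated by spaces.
after link 1: o_1 = (0.5000, 0.8660, 4.0000)
after link 2: o_2 = (-3.3481, 0.2010, 8.3301)
after link 3: o_3 = (-7.4476, -2.6569, 8.1672)
after link 4: o_4 = (-11.3550, -3.7680, 3.2178)
after link 5: o_5 = (-9.5835, 0.7146, 1.8879)

-9.584 0.715 1.888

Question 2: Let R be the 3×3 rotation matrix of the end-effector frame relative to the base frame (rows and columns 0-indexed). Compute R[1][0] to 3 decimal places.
End-effector x-axis (col 0 of R) = (0.7696,0.6258,0.1268)
R[1][0] = 0.6258

0.626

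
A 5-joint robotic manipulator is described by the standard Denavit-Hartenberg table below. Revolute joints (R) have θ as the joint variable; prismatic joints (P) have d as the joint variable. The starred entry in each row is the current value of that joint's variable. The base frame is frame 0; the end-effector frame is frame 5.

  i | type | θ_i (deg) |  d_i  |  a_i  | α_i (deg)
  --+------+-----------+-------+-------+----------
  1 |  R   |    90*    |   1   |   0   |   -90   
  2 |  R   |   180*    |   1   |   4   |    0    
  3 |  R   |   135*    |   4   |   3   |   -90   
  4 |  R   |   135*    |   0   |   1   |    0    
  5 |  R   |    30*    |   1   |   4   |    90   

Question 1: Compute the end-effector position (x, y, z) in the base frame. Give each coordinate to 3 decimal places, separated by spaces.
-3.258 -4.404 -0.818

after link 1: o_1 = (0.0000, 0.0000, 1.0000)
after link 2: o_2 = (-1.0000, -4.0000, 1.0000)
after link 3: o_3 = (-5.0000, -1.8787, 3.1213)
after link 4: o_4 = (-4.2929, -2.3787, 2.6213)
after link 5: o_5 = (-3.2576, -4.4036, -0.8178)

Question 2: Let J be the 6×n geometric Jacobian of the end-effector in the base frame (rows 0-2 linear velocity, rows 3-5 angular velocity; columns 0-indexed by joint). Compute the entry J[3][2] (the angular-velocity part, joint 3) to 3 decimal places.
axis z_2 = (-1.0000,0.0000,0.0000); lever o_n−o_2 = (-2.2576,-0.4036,-1.8178)
cross product → J_v[:, 2] = (-0.0000,-1.8178,0.4036)
J_ω[:, 2] = z_2
entry J[3][2] = -1.0000

-1.000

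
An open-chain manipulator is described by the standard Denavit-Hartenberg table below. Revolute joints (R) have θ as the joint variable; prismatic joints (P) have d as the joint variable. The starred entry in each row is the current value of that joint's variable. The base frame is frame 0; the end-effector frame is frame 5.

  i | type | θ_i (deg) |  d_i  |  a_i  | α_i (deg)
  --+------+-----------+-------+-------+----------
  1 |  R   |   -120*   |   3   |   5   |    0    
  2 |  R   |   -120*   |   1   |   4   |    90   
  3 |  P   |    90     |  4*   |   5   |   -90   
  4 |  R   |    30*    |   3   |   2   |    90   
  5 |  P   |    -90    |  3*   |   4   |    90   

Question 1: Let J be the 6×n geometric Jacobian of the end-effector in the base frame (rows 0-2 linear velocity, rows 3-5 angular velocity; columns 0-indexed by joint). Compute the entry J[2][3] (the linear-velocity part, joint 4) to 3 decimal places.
1.598

axis z_3 = (0.5000,-0.8660,0.0000); lever o_n−o_3 = (0.8840,1.6651,3.2321)
cross product → J_v[:, 3] = (-2.7990,-1.6160,1.5981)
J_ω[:, 3] = z_3
entry J[2][3] = 1.5981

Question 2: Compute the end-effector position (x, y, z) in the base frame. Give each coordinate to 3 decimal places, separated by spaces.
after link 1: o_1 = (-2.5000, -4.3301, 3.0000)
after link 2: o_2 = (-4.5000, -0.8660, 4.0000)
after link 3: o_3 = (-1.0359, 1.1340, 9.0000)
after link 4: o_4 = (-0.4019, -1.9641, 10.7321)
after link 5: o_5 = (-0.1519, 2.7990, 12.2321)

-0.152 2.799 12.232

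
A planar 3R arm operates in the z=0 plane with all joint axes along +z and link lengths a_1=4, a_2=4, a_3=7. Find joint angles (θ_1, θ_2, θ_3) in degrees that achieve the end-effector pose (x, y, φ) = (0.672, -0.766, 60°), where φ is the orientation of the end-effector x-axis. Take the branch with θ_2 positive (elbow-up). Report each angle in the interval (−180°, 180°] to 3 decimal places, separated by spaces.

-135.005 45.015 149.990

wrist centre = target − a_3·(cos φ, sin φ) = (-2.8280, -6.8282)
cos θ_2 = (54.6216−4²−4²)/(2·4·4) = 0.7069; θ_2 = 45.0147° (elbow-up)
β = atan2(-6.8282,-2.8280) = -112.4977°; ψ = atan2(2.8292,6.8277) = 22.5074°
θ_1 = β − ψ = -135.0050°
θ_3 = φ − θ_1 − θ_2 = 149.9903° (wrapped to (-180°,180°])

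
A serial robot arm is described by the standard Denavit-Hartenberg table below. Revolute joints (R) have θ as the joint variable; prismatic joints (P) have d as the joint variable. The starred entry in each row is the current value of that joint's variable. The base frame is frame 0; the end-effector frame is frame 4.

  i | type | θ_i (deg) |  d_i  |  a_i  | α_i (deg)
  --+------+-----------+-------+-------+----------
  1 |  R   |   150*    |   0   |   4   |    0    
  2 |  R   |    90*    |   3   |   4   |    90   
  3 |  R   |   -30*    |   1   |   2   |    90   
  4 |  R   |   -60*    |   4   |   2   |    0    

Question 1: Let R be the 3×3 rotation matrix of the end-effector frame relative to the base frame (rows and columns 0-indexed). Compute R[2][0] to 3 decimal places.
-0.250

End-effector x-axis (col 0 of R) = (0.5335,-0.8080,-0.2500)
R[2][0] = -0.2500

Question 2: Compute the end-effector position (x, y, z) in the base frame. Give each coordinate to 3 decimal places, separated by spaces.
after link 1: o_1 = (-3.4641, 2.0000, 0.0000)
after link 2: o_2 = (-5.4641, -1.4641, 3.0000)
after link 3: o_3 = (-7.1962, -2.4641, 2.0000)
after link 4: o_4 = (-5.1292, -2.3481, -1.9641)

-5.129 -2.348 -1.964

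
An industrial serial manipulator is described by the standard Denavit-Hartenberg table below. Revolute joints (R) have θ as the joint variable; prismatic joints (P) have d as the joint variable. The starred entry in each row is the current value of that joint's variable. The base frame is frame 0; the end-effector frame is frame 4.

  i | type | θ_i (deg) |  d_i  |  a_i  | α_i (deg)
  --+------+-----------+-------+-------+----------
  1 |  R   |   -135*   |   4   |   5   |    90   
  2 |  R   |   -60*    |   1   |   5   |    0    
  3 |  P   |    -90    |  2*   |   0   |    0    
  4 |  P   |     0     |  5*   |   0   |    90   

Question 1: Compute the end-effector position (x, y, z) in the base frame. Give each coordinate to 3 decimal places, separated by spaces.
-10.960 0.354 -0.330

after link 1: o_1 = (-3.5355, -3.5355, 4.0000)
after link 2: o_2 = (-6.0104, -4.5962, -0.3301)
after link 3: o_3 = (-7.4246, -3.1820, -0.3301)
after link 4: o_4 = (-10.9602, 0.3536, -0.3301)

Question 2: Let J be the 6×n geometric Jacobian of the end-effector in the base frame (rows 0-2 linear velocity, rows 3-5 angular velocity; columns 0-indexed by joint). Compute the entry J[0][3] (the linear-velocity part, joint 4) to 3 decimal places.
prismatic axis z_3 = (-0.7071,0.7071,0.0000)
J_v[:, 3] = z_3; J_ω[:, 3] = (0,0,0)
entry J[0][3] = -0.7071

-0.707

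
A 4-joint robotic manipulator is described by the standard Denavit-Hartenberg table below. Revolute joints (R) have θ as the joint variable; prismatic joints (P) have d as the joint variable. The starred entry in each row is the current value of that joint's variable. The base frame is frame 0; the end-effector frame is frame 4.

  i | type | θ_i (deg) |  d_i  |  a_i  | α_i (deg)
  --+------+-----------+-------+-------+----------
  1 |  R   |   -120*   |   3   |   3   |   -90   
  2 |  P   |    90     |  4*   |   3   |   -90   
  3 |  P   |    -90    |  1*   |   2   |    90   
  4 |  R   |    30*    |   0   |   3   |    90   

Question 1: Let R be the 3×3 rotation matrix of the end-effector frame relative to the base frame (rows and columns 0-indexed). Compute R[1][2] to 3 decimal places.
-1.000

End-effector z-axis (col 2 of R) = (0.0000,-1.0000,0.0000)
R[1][2] = -1.0000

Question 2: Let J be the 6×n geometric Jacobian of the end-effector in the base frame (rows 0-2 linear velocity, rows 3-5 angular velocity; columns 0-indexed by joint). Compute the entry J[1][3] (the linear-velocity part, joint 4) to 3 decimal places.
axis z_3 = (0.0000,0.0000,1.0000); lever o_n−o_3 = (3.0000,0.0000,-0.0000)
cross product → J_v[:, 3] = (-0.0000,3.0000,-0.0000)
J_ω[:, 3] = z_3
entry J[1][3] = 3.0000

3.000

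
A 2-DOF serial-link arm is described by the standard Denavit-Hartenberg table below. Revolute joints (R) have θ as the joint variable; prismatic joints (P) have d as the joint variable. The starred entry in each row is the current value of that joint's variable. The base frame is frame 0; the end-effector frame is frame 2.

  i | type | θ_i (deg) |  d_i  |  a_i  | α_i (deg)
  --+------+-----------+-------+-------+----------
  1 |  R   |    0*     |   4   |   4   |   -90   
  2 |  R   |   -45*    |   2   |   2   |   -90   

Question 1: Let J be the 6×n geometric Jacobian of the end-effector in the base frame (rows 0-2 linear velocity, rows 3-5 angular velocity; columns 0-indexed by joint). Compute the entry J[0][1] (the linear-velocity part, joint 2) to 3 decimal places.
axis z_1 = (0.0000,1.0000,0.0000); lever o_n−o_1 = (1.4142,2.0000,1.4142)
cross product → J_v[:, 1] = (1.4142,0.0000,-1.4142)
J_ω[:, 1] = z_1
entry J[0][1] = 1.4142

1.414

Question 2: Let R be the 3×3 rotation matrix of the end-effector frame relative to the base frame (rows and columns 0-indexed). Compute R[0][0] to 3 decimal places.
0.707

End-effector x-axis (col 0 of R) = (0.7071,-0.0000,0.7071)
R[0][0] = 0.7071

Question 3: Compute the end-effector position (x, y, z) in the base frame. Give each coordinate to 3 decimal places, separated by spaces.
after link 1: o_1 = (4.0000, 0.0000, 4.0000)
after link 2: o_2 = (5.4142, 2.0000, 5.4142)

5.414 2.000 5.414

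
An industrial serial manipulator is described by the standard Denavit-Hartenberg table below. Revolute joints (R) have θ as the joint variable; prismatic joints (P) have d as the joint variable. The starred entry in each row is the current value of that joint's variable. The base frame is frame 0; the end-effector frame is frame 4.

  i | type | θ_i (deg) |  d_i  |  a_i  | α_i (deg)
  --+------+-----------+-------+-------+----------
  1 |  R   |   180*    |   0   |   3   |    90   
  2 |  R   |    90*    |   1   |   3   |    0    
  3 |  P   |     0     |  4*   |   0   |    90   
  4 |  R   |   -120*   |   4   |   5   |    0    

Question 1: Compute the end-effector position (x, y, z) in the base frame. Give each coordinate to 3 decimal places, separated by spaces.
-7.000 0.670 0.500

after link 1: o_1 = (-3.0000, 0.0000, 0.0000)
after link 2: o_2 = (-3.0000, 1.0000, 3.0000)
after link 3: o_3 = (-3.0000, 5.0000, 3.0000)
after link 4: o_4 = (-7.0000, 0.6699, 0.5000)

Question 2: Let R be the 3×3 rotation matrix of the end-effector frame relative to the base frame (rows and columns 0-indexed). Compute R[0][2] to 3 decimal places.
End-effector z-axis (col 2 of R) = (-1.0000,0.0000,-0.0000)
R[0][2] = -1.0000

-1.000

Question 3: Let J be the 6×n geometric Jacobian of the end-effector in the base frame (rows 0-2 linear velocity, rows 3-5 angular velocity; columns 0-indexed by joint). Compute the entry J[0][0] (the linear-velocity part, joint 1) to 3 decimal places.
-0.670

axis z_0 = ẑ; lever o_n−o_0 = (-7.0000,0.6699,0.5000)
cross product → J_v[:, 0] = (-0.6699,-7.0000,0.0000)
J_ω[:, 0] = z_0
entry J[0][0] = -0.6699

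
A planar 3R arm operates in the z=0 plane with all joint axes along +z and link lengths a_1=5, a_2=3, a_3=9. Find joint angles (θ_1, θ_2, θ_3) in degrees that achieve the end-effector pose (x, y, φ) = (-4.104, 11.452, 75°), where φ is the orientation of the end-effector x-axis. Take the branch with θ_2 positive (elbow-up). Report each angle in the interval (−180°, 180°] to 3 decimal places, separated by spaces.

135.002 60.003 -120.005

wrist centre = target − a_3·(cos φ, sin φ) = (-6.4334, 2.7587)
cos θ_2 = (48.9985−5²−3²)/(2·5·3) = 0.5000; θ_2 = 60.0033° (elbow-up)
β = atan2(2.7587,-6.4334) = 156.7901°; ψ = atan2(2.5982,6.4999) = 21.7879°
θ_1 = β − ψ = 135.0022°
θ_3 = φ − θ_1 − θ_2 = -120.0054° (wrapped to (-180°,180°])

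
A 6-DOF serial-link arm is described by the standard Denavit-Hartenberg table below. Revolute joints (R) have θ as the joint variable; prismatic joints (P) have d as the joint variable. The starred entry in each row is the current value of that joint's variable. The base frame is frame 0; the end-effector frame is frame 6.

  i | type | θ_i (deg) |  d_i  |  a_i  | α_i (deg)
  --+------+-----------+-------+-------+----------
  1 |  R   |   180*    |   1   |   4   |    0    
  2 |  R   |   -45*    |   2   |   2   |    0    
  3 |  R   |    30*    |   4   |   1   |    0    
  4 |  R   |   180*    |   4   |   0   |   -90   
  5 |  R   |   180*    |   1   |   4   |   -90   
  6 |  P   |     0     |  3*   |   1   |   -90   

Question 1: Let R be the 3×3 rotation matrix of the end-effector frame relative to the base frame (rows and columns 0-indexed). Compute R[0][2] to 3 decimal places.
-0.259

End-effector z-axis (col 2 of R) = (-0.2588,-0.9659,0.0000)
R[0][2] = -0.2588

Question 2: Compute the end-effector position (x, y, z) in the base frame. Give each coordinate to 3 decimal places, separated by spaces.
-10.951 3.933 14.000

after link 1: o_1 = (-4.0000, 0.0000, 1.0000)
after link 2: o_2 = (-5.4142, 1.4142, 3.0000)
after link 3: o_3 = (-6.3801, 1.6730, 7.0000)
after link 4: o_4 = (-6.3801, 1.6730, 11.0000)
after link 5: o_5 = (-9.9850, 3.6742, 11.0000)
after link 6: o_6 = (-10.9509, 3.9331, 14.0000)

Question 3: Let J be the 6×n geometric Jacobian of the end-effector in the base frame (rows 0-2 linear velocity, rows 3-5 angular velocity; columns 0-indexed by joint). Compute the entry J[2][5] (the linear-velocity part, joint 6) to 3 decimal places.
prismatic axis z_5 = (-0.0000,0.0000,1.0000)
J_v[:, 5] = z_5; J_ω[:, 5] = (0,0,0)
entry J[2][5] = 1.0000

1.000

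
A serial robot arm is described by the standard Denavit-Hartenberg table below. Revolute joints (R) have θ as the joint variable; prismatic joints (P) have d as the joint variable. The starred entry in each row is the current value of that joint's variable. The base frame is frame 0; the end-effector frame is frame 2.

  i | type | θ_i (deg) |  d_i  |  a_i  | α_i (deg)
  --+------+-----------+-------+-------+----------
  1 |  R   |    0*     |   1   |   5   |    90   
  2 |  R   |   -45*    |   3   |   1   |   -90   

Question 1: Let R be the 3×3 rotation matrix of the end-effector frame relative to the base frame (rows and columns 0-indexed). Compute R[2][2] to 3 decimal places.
End-effector z-axis (col 2 of R) = (0.7071,-0.0000,0.7071)
R[2][2] = 0.7071

0.707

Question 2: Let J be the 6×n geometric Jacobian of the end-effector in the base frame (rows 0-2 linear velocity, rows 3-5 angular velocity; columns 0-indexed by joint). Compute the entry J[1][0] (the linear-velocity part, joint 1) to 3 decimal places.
axis z_0 = ẑ; lever o_n−o_0 = (5.7071,-3.0000,0.2929)
cross product → J_v[:, 0] = (3.0000,5.7071,-0.0000)
J_ω[:, 0] = z_0
entry J[1][0] = 5.7071

5.707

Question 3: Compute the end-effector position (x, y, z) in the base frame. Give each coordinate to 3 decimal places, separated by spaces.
after link 1: o_1 = (5.0000, 0.0000, 1.0000)
after link 2: o_2 = (5.7071, -3.0000, 0.2929)

5.707 -3.000 0.293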